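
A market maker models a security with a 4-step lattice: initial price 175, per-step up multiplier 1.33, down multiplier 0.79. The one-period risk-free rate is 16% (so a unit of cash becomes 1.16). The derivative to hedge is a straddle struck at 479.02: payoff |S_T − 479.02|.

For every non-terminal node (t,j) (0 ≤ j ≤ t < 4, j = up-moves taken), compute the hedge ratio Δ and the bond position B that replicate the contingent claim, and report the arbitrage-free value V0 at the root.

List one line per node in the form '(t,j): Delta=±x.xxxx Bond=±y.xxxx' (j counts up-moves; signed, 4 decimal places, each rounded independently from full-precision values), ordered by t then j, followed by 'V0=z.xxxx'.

(0,0): Delta=-0.7010 Bond=228.9214
(1,0): Delta=-1.0000 Bond=306.8878
(1,1): Delta=-0.6194 Bond=246.5552
(2,0): Delta=-1.0000 Bond=355.9899
(2,1): Delta=-1.0000 Bond=355.9899
(2,2): Delta=-0.5155 Bond=253.8483
(3,0): Delta=-1.0000 Bond=412.9483
(3,1): Delta=-1.0000 Bond=412.9483
(3,2): Delta=-1.0000 Bond=412.9483
(3,3): Delta=-0.3833 Bond=240.0254
V0=106.2493

No-arbitrage ⇒ martingale measure with p* = (R−d)/(u−d) = 0.6852.
Payoff layer (t=4): V(4,0)=410.8574, V(4,1)=364.2652, V(4,2)=285.8252, V(4,3)=153.7679, V(4,4)=68.5563
Node (3,0) S=86.2818: V=(p*·364.2652+(1−p*)·410.8574)/1.16=326.6665; Δ=(364.2652−410.8574)/(114.7548−68.1626)=-1.0000; B=V−Δ·S=412.9483
Node (3,1) S=145.2593: V=(p*·285.8252+(1−p*)·364.2652)/1.16=267.6890; Δ=(285.8252−364.2652)/(193.1948−114.7548)=-1.0000; B=V−Δ·S=412.9483
Node (3,2) S=244.5504: V=(p*·153.7679+(1−p*)·285.8252)/1.16=168.3979; Δ=(153.7679−285.8252)/(325.2521−193.1948)=-1.0000; B=V−Δ·S=412.9483
Node (3,3) S=411.7115: V=(p*·68.5563+(1−p*)·153.7679)/1.16=82.2260; Δ=(68.5563−153.7679)/(547.5763−325.2521)=-0.3833; B=V−Δ·S=240.0254
Node (2,0) S=109.2175: V=(p*·267.6890+(1−p*)·326.6665)/1.16=246.7724; Δ=(267.6890−326.6665)/(145.2593−86.2818)=-1.0000; B=V−Δ·S=355.9899
Node (2,1) S=183.8725: V=(p*·168.3979+(1−p*)·267.6890)/1.16=172.1174; Δ=(168.3979−267.6890)/(244.5504−145.2593)=-1.0000; B=V−Δ·S=355.9899
Node (2,2) S=309.5575: V=(p*·82.2260+(1−p*)·168.3979)/1.16=94.2708; Δ=(82.2260−168.3979)/(411.7115−244.5504)=-0.5155; B=V−Δ·S=253.8483
Node (1,0) S=138.2500: V=(p*·172.1174+(1−p*)·246.7724)/1.16=168.6378; Δ=(172.1174−246.7724)/(183.8725−109.2175)=-1.0000; B=V−Δ·S=306.8878
Node (1,1) S=232.7500: V=(p*·94.2708+(1−p*)·172.1174)/1.16=102.3949; Δ=(94.2708−172.1174)/(309.5575−183.8725)=-0.6194; B=V−Δ·S=246.5552
Node (0,0) S=175.0000: V=(p*·102.3949+(1−p*)·168.6378)/1.16=106.2493; Δ=(102.3949−168.6378)/(232.7500−138.2500)=-0.7010; B=V−Δ·S=228.9214
Self-financing check: at every node Δ·S+B equals the discounted successor values.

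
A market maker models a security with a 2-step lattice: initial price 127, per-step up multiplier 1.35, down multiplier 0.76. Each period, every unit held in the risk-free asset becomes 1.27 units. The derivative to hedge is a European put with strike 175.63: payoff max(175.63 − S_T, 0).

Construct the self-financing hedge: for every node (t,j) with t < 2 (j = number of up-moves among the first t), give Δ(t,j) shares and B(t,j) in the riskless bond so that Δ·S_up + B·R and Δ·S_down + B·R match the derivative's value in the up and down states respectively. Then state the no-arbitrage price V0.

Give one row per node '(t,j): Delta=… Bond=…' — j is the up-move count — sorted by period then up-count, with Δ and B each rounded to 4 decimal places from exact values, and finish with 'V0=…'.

Since d<R<u, set p* = (R−d)/(u−d) = 0.8644; price each node as the discounted p*-expectation of its children.
Payoff layer (t=2): V(2,0)=102.2748, V(2,1)=45.3280, V(2,2)=0.0000
Node (1,0) S=96.5200: V=(p*·45.3280+(1−p*)·102.2748)/1.27=41.7713; Δ=(45.3280−102.2748)/(130.3020−73.3552)=-1.0000; B=V−Δ·S=138.2913
Node (1,1) S=171.4500: V=(p*·0.0000+(1−p*)·45.3280)/1.27=4.8395; Δ=(0.0000−45.3280)/(231.4575−130.3020)=-0.4481; B=V−Δ·S=81.6666
Node (0,0) S=127.0000: V=(p*·4.8395+(1−p*)·41.7713)/1.27=7.7537; Δ=(4.8395−41.7713)/(171.4500−96.5200)=-0.4929; B=V−Δ·S=70.3500
Each (Δ,B) replicates both successor values, so the strategy is self-financing and V0 is arbitrage-free.

(0,0): Delta=-0.4929 Bond=70.3500
(1,0): Delta=-1.0000 Bond=138.2913
(1,1): Delta=-0.4481 Bond=81.6666
V0=7.7537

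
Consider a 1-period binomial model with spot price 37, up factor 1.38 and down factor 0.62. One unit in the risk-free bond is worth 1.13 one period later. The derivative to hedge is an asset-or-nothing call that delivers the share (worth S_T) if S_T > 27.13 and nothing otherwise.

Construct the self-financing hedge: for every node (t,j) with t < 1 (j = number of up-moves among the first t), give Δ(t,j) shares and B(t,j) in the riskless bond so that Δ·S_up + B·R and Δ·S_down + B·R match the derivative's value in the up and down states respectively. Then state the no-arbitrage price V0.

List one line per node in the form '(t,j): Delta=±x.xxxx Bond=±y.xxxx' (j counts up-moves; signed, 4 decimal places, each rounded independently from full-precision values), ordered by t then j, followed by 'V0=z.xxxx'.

Under the risk-neutral measure, an up-move has probability p* = (R−d)/(u−d) = 0.6711 and values discount at R = 1.13.
At expiry t=1: V(1,0)=0.0000, V(1,1)=51.0600
  t=0,j=0: stock 37.0000 → up 51.0600 (V=51.0600), down 22.9400 (V=0.0000). Price 30.3221; hedge Δ=1.8158, bond B=-36.8621.
The time-0 hedge costs 30.3221, which is the no-arbitrage price.

(0,0): Delta=1.8158 Bond=-36.8621
V0=30.3221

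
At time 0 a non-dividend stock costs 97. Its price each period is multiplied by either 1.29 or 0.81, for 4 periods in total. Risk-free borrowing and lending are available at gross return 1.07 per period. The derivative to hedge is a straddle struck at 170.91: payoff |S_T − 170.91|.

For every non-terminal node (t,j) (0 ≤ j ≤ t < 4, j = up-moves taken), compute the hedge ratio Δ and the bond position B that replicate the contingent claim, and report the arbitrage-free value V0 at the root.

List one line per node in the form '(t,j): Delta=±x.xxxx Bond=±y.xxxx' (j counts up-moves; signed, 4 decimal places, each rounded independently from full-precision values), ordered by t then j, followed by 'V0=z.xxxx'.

No-arbitrage ⇒ martingale measure with p* = (R−d)/(u−d) = 0.5417.
Payoff layer (t=4): V(4,0)=129.1547, V(4,1)=104.4108, V(4,2)=65.0038, V(4,3)=2.2446, V(4,4)=97.7052
  t=3,j=0: stock 51.5498 → up 66.4992 (V=104.4108), down 41.7553 (V=129.1547). Price 108.1792; hedge Δ=-1.0000, bond B=159.7290.
  t=3,j=1: stock 82.0978 → up 105.9062 (V=65.0038), down 66.4992 (V=104.4108). Price 77.6312; hedge Δ=-1.0000, bond B=159.7290.
  t=3,j=2: stock 130.7483 → up 168.6654 (V=2.2446), down 105.9062 (V=65.0038). Price 28.9806; hedge Δ=-1.0000, bond B=159.7290.
  t=3,j=3: stock 208.2288 → up 268.6152 (V=97.7052), down 168.6654 (V=2.2446). Price 50.4228; hedge Δ=0.9551, bond B=-148.4533.
  t=2,j=0: stock 63.6417 → up 82.0978 (V=77.6312), down 51.5498 (V=108.1792). Price 85.6377; hedge Δ=-1.0000, bond B=149.2794.
  t=2,j=1: stock 101.3553 → up 130.7483 (V=28.9806), down 82.0978 (V=77.6312). Price 47.9241; hedge Δ=-1.0000, bond B=149.2794.
  t=2,j=2: stock 161.4177 → up 208.2288 (V=50.4228), down 130.7483 (V=28.9806). Price 37.9394; hedge Δ=0.2767, bond B=-6.7319.
  t=1,j=0: stock 78.5700 → up 101.3553 (V=47.9241), down 63.6417 (V=85.6377). Price 60.9435; hedge Δ=-1.0000, bond B=139.5135.
  t=1,j=1: stock 125.1300 → up 161.4177 (V=37.9394), down 101.3553 (V=47.9241). Price 39.7343; hedge Δ=-0.1662, bond B=60.5358.
  t=0,j=0: stock 97.0000 → up 125.1300 (V=39.7343), down 78.5700 (V=60.9435). Price 46.2198; hedge Δ=-0.4555, bond B=90.4055.
Check: Δ(0,0)·S0 + B(0,0) = 46.2198 = V0.

(0,0): Delta=-0.4555 Bond=90.4055
(1,0): Delta=-1.0000 Bond=139.5135
(1,1): Delta=-0.1662 Bond=60.5358
(2,0): Delta=-1.0000 Bond=149.2794
(2,1): Delta=-1.0000 Bond=149.2794
(2,2): Delta=0.2767 Bond=-6.7319
(3,0): Delta=-1.0000 Bond=159.7290
(3,1): Delta=-1.0000 Bond=159.7290
(3,2): Delta=-1.0000 Bond=159.7290
(3,3): Delta=0.9551 Bond=-148.4533
V0=46.2198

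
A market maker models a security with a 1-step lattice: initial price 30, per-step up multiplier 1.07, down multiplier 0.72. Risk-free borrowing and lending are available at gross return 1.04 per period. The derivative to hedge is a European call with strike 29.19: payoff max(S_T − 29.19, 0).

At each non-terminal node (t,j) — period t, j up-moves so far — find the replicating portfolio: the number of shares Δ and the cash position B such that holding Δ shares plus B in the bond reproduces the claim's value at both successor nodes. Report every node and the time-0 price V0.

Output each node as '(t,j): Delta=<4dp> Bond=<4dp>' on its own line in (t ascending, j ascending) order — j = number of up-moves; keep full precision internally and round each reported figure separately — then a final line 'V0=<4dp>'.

(0,0): Delta=0.2771 Bond=-5.7560
V0=2.5582

Under the risk-neutral measure, an up-move has probability p* = (R−d)/(u−d) = 0.9143 and values discount at R = 1.04.
Terminal values V(1,·): V(1,0)=0.0000, V(1,1)=2.9100
Node (0,0) S=30.0000: V=(p*·2.9100+(1−p*)·0.0000)/1.04=2.5582; Δ=(2.9100−0.0000)/(32.1000−21.6000)=0.2771; B=V−Δ·S=-5.7560
The time-0 hedge costs 2.5582, which is the no-arbitrage price.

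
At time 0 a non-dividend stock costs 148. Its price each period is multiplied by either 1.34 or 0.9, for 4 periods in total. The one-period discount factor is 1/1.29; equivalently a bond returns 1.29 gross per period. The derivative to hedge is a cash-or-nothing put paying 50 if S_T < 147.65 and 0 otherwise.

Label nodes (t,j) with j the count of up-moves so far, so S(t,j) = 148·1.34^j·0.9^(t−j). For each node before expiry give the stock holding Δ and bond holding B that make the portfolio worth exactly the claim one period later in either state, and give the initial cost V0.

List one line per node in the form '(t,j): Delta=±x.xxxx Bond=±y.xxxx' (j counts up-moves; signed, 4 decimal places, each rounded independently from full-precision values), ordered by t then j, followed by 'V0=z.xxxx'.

(0,0): Delta=-0.0123 Bond=1.9146
(1,0): Delta=-0.1033 Bond=14.5901
(1,1): Delta=-0.0044 Bond=0.9160
(2,0): Delta=-0.6513 Bond=84.5207
(2,1): Delta=-0.0561 Bond=10.3982
(2,2): Delta=0.0000 Bond=0.0000
(3,0): Delta=0.0000 Bond=38.7597
(3,1): Delta=-0.7074 Bond=118.0409
(3,2): Delta=0.0000 Bond=0.0000
(3,3): Delta=0.0000 Bond=0.0000
V0=0.0969

No-arbitrage ⇒ martingale measure with p* = (R−d)/(u−d) = 0.8864.
Payoff layer (t=4): V(4,0)=50.0000, V(4,1)=50.0000, V(4,2)=0.0000, V(4,3)=0.0000, V(4,4)=0.0000
(3,0): S=107.8920. Δ = (V_up−V_dn)/(S_up−S_dn) = (50.0000−50.0000)/(144.5753−97.1028) = 0.0000. V = [p*·50.0000 + (1−p*)·50.0000]/1.29 = 38.7597. B = V − Δ·S = 38.7597.
(3,1): S=160.6392. Δ = (V_up−V_dn)/(S_up−S_dn) = (0.0000−50.0000)/(215.2565−144.5753) = -0.7074. V = [p*·0.0000 + (1−p*)·50.0000]/1.29 = 4.4045. B = V − Δ·S = 118.0409.
(3,2): S=239.1739. Δ = (V_up−V_dn)/(S_up−S_dn) = (0.0000−0.0000)/(320.4931−215.2565) = 0.0000. V = [p*·0.0000 + (1−p*)·0.0000]/1.29 = 0.0000. B = V − Δ·S = 0.0000.
(3,3): S=356.1034. Δ = (V_up−V_dn)/(S_up−S_dn) = (0.0000−0.0000)/(477.1785−320.4931) = 0.0000. V = [p*·0.0000 + (1−p*)·0.0000]/1.29 = 0.0000. B = V − Δ·S = 0.0000.
(2,0): S=119.8800. Δ = (V_up−V_dn)/(S_up−S_dn) = (4.4045−38.7597)/(160.6392−107.8920) = -0.6513. V = [p*·4.4045 + (1−p*)·38.7597]/1.29 = 6.4407. B = V − Δ·S = 84.5207.
(2,1): S=178.4880. Δ = (V_up−V_dn)/(S_up−S_dn) = (0.0000−4.4045)/(239.1739−160.6392) = -0.0561. V = [p*·0.0000 + (1−p*)·4.4045]/1.29 = 0.3880. B = V − Δ·S = 10.3982.
(2,2): S=265.7488. Δ = (V_up−V_dn)/(S_up−S_dn) = (0.0000−0.0000)/(356.1034−239.1739) = 0.0000. V = [p*·0.0000 + (1−p*)·0.0000]/1.29 = 0.0000. B = V − Δ·S = 0.0000.
(1,0): S=133.2000. Δ = (V_up−V_dn)/(S_up−S_dn) = (0.3880−6.4407)/(178.4880−119.8800) = -0.1033. V = [p*·0.3880 + (1−p*)·6.4407]/1.29 = 0.8340. B = V − Δ·S = 14.5901.
(1,1): S=198.3200. Δ = (V_up−V_dn)/(S_up−S_dn) = (0.0000−0.3880)/(265.7488−178.4880) = -0.0044. V = [p*·0.0000 + (1−p*)·0.3880]/1.29 = 0.0342. B = V − Δ·S = 0.9160.
(0,0): S=148.0000. Δ = (V_up−V_dn)/(S_up−S_dn) = (0.0342−0.8340)/(198.3200−133.2000) = -0.0123. V = [p*·0.0342 + (1−p*)·0.8340]/1.29 = 0.0969. B = V − Δ·S = 1.9146.
Root portfolio cost Δ·148+B reproduces V0=0.0969.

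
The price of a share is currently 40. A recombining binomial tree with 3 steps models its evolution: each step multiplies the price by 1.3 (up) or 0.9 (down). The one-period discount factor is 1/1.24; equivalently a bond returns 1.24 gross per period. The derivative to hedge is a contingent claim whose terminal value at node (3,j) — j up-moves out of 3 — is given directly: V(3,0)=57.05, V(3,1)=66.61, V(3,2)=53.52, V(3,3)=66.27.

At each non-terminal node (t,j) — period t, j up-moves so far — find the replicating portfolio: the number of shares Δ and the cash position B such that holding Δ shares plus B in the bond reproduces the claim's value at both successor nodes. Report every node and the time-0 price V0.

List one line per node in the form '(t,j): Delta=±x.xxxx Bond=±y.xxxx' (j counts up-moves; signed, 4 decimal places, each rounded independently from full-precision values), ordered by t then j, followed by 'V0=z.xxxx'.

(0,0): Delta=0.2475 Bond=22.6773
(1,0): Delta=-0.5428 Bond=56.5714
(1,1): Delta=0.3441 Bond=23.0990
(2,0): Delta=0.7377 Bond=28.6613
(2,1): Delta=-0.6993 Bond=77.4698
(2,2): Delta=0.4715 Bond=20.0262
V0=32.5775

Since d<R<u, set p* = (R−d)/(u−d) = 0.8500; price each node as the discounted p*-expectation of its children.
At expiry t=3: V(3,0)=57.0500, V(3,1)=66.6100, V(3,2)=53.5200, V(3,3)=66.2700
Node (2,0) S=32.4000: V=(p*·66.6100+(1−p*)·57.0500)/1.24=52.5613; Δ=(66.6100−57.0500)/(42.1200−29.1600)=0.7377; B=V−Δ·S=28.6613
Node (2,1) S=46.8000: V=(p*·53.5200+(1−p*)·66.6100)/1.24=44.7448; Δ=(53.5200−66.6100)/(60.8400−42.1200)=-0.6993; B=V−Δ·S=77.4698
Node (2,2) S=67.6000: V=(p*·66.2700+(1−p*)·53.5200)/1.24=51.9012; Δ=(66.2700−53.5200)/(87.8800−60.8400)=0.4715; B=V−Δ·S=20.0262
Node (1,0) S=36.0000: V=(p*·44.7448+(1−p*)·52.5613)/1.24=37.0300; Δ=(44.7448−52.5613)/(46.8000−32.4000)=-0.5428; B=V−Δ·S=56.5714
Node (1,1) S=52.0000: V=(p*·51.9012+(1−p*)·44.7448)/1.24=40.9901; Δ=(51.9012−44.7448)/(67.6000−46.8000)=0.3441; B=V−Δ·S=23.0990
Node (0,0) S=40.0000: V=(p*·40.9901+(1−p*)·37.0300)/1.24=32.5775; Δ=(40.9901−37.0300)/(52.0000−36.0000)=0.2475; B=V−Δ·S=22.6773
Self-financing check: at every node Δ·S+B equals the discounted successor values.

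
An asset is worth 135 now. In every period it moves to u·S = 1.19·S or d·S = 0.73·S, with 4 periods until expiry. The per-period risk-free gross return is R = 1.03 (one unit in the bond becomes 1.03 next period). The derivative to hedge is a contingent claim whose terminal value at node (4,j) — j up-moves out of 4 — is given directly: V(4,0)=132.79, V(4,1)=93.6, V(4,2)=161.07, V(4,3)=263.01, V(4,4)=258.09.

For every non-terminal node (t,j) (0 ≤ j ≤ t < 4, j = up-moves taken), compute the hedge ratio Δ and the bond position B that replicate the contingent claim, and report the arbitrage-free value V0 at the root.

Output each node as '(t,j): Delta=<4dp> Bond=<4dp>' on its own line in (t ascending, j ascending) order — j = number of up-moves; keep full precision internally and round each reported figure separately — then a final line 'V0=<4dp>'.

No-arbitrage ⇒ martingale measure with p* = (R−d)/(u−d) = 0.6522.
Payoff layer (t=4): V(4,0)=132.7900, V(4,1)=93.6000, V(4,2)=161.0700, V(4,3)=263.0100, V(4,4)=258.0900
(3,0): S=52.5173. Δ = (V_up−V_dn)/(S_up−S_dn) = (93.6000−132.7900)/(62.4956−38.3376) = -1.6222. V = [p*·93.6000 + (1−p*)·132.7900]/1.03 = 104.1081. B = V − Δ·S = 189.3037.
(3,1): S=85.6104. Δ = (V_up−V_dn)/(S_up−S_dn) = (161.0700−93.6000)/(101.8764−62.4956) = 1.7133. V = [p*·161.0700 + (1−p*)·93.6000]/1.03 = 133.5943. B = V − Δ·S = -13.0796.
(3,2): S=139.5567. Δ = (V_up−V_dn)/(S_up−S_dn) = (263.0100−161.0700)/(166.0724−101.8764) = 1.5879. V = [p*·263.0100 + (1−p*)·161.0700]/1.03 = 220.9249. B = V − Δ·S = -0.6838.
(3,3): S=227.4965. Δ = (V_up−V_dn)/(S_up−S_dn) = (258.0900−263.0100)/(270.7208−166.0724) = -0.0470. V = [p*·258.0900 + (1−p*)·263.0100]/1.03 = 252.2343. B = V − Δ·S = 262.9299.
(2,0): S=71.9415. Δ = (V_up−V_dn)/(S_up−S_dn) = (133.5943−104.1081)/(85.6104−52.5173) = 0.8910. V = [p*·133.5943 + (1−p*)·104.1081]/1.03 = 119.7459. B = V − Δ·S = 55.6453.
(2,1): S=117.2745. Δ = (V_up−V_dn)/(S_up−S_dn) = (220.9249−133.5943)/(139.5567−85.6104) = 1.6188. V = [p*·220.9249 + (1−p*)·133.5943]/1.03 = 184.9991. B = V − Δ·S = -4.8499.
(2,2): S=191.1735. Δ = (V_up−V_dn)/(S_up−S_dn) = (252.2343−220.9249)/(227.4965−139.5567) = 0.3560. V = [p*·252.2343 + (1−p*)·220.9249]/1.03 = 234.3146. B = V − Δ·S = 166.2507.
(1,0): S=98.5500. Δ = (V_up−V_dn)/(S_up−S_dn) = (184.9991−119.7459)/(117.2745−71.9415) = 1.4394. V = [p*·184.9991 + (1−p*)·119.7459]/1.03 = 157.5750. B = V − Δ·S = 15.7203.
(1,1): S=160.6500. Δ = (V_up−V_dn)/(S_up−S_dn) = (234.3146−184.9991)/(191.1735−117.2745) = 0.6673. V = [p*·234.3146 + (1−p*)·184.9991]/1.03 = 210.8363. B = V − Δ·S = 103.6286.
(0,0): S=135.0000. Δ = (V_up−V_dn)/(S_up−S_dn) = (210.8363−157.5750)/(160.6500−98.5500) = 0.8577. V = [p*·210.8363 + (1−p*)·157.5750]/1.03 = 186.7094. B = V − Δ·S = 70.9241.
Each (Δ,B) replicates both successor values, so the strategy is self-financing and V0 is arbitrage-free.

(0,0): Delta=0.8577 Bond=70.9241
(1,0): Delta=1.4394 Bond=15.7203
(1,1): Delta=0.6673 Bond=103.6286
(2,0): Delta=0.8910 Bond=55.6453
(2,1): Delta=1.6188 Bond=-4.8499
(2,2): Delta=0.3560 Bond=166.2507
(3,0): Delta=-1.6222 Bond=189.3037
(3,1): Delta=1.7133 Bond=-13.0796
(3,2): Delta=1.5879 Bond=-0.6838
(3,3): Delta=-0.0470 Bond=262.9299
V0=186.7094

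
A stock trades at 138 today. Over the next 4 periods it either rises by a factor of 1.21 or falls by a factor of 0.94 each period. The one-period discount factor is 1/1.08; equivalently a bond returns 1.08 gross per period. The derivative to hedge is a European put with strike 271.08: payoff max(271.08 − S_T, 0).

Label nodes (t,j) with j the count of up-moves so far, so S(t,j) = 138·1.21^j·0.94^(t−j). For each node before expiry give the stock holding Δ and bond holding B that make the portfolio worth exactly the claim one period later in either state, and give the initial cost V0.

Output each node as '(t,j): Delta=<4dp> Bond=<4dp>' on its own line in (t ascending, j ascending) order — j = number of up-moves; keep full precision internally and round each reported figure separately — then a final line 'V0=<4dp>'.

Risk-neutral probability p* = (R−d)/(u−d) = (1.08−0.94)/(1.21−0.94) = 0.5185.
Payoff layer (t=4): V(4,0)=163.3366, V(4,1)=132.3891, V(4,2)=92.5523, V(4,3)=41.2731, V(4,4)=0.0000
Node (3,0) S=114.6206: V=(p*·132.3891+(1−p*)·163.3366)/1.08=136.3794; Δ=(132.3891−163.3366)/(138.6909−107.7434)=-1.0000; B=V−Δ·S=251.0000
Node (3,1) S=147.5435: V=(p*·92.5523+(1−p*)·132.3891)/1.08=103.4565; Δ=(92.5523−132.3891)/(178.5277−138.6909)=-1.0000; B=V−Δ·S=251.0000
Node (3,2) S=189.9231: V=(p*·41.2731+(1−p*)·92.5523)/1.08=61.0769; Δ=(41.2731−92.5523)/(229.8069−178.5277)=-1.0000; B=V−Δ·S=251.0000
Node (3,3) S=244.4754: V=(p*·0.0000+(1−p*)·41.2731)/1.08=18.4002; Δ=(0.0000−41.2731)/(295.8153−229.8069)=-0.6253; B=V−Δ·S=171.2636
Node (2,0) S=121.9368: V=(p*·103.4565+(1−p*)·136.3794)/1.08=110.4706; Δ=(103.4565−136.3794)/(147.5435−114.6206)=-1.0000; B=V−Δ·S=232.4074
Node (2,1) S=156.9612: V=(p*·61.0769+(1−p*)·103.4565)/1.08=75.4462; Δ=(61.0769−103.4565)/(189.9231−147.5435)=-1.0000; B=V−Δ·S=232.4074
Node (2,2) S=202.0458: V=(p*·18.4002+(1−p*)·61.0769)/1.08=36.0632; Δ=(18.4002−61.0769)/(244.4754−189.9231)=-0.7823; B=V−Δ·S=194.1252
Node (1,0) S=129.7200: V=(p*·75.4462+(1−p*)·110.4706)/1.08=85.4720; Δ=(75.4462−110.4706)/(156.9612−121.9368)=-1.0000; B=V−Δ·S=215.1920
Node (1,1) S=166.9800: V=(p*·36.0632+(1−p*)·75.4462)/1.08=50.9494; Δ=(36.0632−75.4462)/(202.0458−156.9612)=-0.8735; B=V−Δ·S=196.8124
Node (0,0) S=138.0000: V=(p*·50.9494+(1−p*)·85.4720)/1.08=62.5661; Δ=(50.9494−85.4720)/(166.9800−129.7200)=-0.9265; B=V−Δ·S=190.4276
Check: Δ(0,0)·S0 + B(0,0) = 62.5661 = V0.

(0,0): Delta=-0.9265 Bond=190.4276
(1,0): Delta=-1.0000 Bond=215.1920
(1,1): Delta=-0.8735 Bond=196.8124
(2,0): Delta=-1.0000 Bond=232.4074
(2,1): Delta=-1.0000 Bond=232.4074
(2,2): Delta=-0.7823 Bond=194.1252
(3,0): Delta=-1.0000 Bond=251.0000
(3,1): Delta=-1.0000 Bond=251.0000
(3,2): Delta=-1.0000 Bond=251.0000
(3,3): Delta=-0.6253 Bond=171.2636
V0=62.5661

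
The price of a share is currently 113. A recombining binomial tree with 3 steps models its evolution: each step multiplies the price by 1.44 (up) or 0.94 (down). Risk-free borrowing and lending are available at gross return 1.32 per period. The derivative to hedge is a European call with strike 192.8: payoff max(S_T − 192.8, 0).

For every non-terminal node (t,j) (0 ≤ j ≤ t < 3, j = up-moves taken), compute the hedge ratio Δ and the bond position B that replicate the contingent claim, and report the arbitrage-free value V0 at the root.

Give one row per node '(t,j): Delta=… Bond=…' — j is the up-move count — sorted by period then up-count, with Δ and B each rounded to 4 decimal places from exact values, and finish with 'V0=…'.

Risk-neutral probability p* = (R−d)/(u−d) = (1.32−0.94)/(1.44−0.94) = 0.7600.
Terminal payoffs: V(3,0)=0.0000, V(3,1)=0.0000, V(3,2)=27.4578, V(3,3)=144.6162
  t=2,j=0: stock 99.8468 → up 143.7794 (V=0.0000), down 93.8560 (V=0.0000). Price 0.0000; hedge Δ=0.0000, bond B=0.0000.
  t=2,j=1: stock 152.9568 → up 220.2578 (V=27.4578), down 143.7794 (V=0.0000). Price 15.8090; hedge Δ=0.3590, bond B=-39.1066.
  t=2,j=2: stock 234.3168 → up 337.4162 (V=144.6162), down 220.2578 (V=27.4578). Price 88.2562; hedge Δ=1.0000, bond B=-146.0606.
  t=1,j=0: stock 106.2200 → up 152.9568 (V=15.8090), down 99.8468 (V=0.0000). Price 9.1022; hedge Δ=0.2977, bond B=-22.5159.
  t=1,j=1: stock 162.7200 → up 234.3168 (V=88.2562), down 152.9568 (V=15.8090). Price 53.6885; hedge Δ=0.8905, bond B=-91.2058.
  t=0,j=0: stock 113.0000 → up 162.7200 (V=53.6885), down 106.2200 (V=9.1022). Price 32.5665; hedge Δ=0.7891, bond B=-56.6062.
Root portfolio cost Δ·113+B reproduces V0=32.5665.

(0,0): Delta=0.7891 Bond=-56.6062
(1,0): Delta=0.2977 Bond=-22.5159
(1,1): Delta=0.8905 Bond=-91.2058
(2,0): Delta=0.0000 Bond=0.0000
(2,1): Delta=0.3590 Bond=-39.1066
(2,2): Delta=1.0000 Bond=-146.0606
V0=32.5665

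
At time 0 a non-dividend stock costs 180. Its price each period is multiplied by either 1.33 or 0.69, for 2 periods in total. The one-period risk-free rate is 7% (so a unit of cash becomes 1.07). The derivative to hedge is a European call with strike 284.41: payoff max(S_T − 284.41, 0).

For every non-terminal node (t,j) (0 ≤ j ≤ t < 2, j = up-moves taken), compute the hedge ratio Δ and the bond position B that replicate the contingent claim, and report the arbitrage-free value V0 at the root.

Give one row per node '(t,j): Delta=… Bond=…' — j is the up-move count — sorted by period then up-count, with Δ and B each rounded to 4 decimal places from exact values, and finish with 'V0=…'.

Since d<R<u, set p* = (R−d)/(u−d) = 0.5938; price each node as the discounted p*-expectation of its children.
Terminal payoffs: V(2,0)=0.0000, V(2,1)=0.0000, V(2,2)=33.9920
Node (1,0) S=124.2000: V=(p*·0.0000+(1−p*)·0.0000)/1.07=0.0000; Δ=(0.0000−0.0000)/(165.1860−85.6980)=0.0000; B=V−Δ·S=0.0000
Node (1,1) S=239.4000: V=(p*·33.9920+(1−p*)·0.0000)/1.07=18.8624; Δ=(33.9920−0.0000)/(318.4020−165.1860)=0.2219; B=V−Δ·S=-34.2501
Node (0,0) S=180.0000: V=(p*·18.8624+(1−p*)·0.0000)/1.07=10.4669; Δ=(18.8624−0.0000)/(239.4000−124.2000)=0.1637; B=V−Δ·S=-19.0056
Each (Δ,B) replicates both successor values, so the strategy is self-financing and V0 is arbitrage-free.

(0,0): Delta=0.1637 Bond=-19.0056
(1,0): Delta=0.0000 Bond=0.0000
(1,1): Delta=0.2219 Bond=-34.2501
V0=10.4669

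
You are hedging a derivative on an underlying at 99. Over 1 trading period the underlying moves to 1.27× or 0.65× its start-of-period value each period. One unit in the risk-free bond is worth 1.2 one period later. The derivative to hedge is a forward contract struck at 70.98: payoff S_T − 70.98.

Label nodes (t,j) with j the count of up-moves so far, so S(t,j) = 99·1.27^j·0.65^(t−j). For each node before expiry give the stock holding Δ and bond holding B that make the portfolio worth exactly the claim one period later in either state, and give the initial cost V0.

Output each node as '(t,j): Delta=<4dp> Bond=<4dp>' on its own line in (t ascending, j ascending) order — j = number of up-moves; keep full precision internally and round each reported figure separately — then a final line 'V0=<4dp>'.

(0,0): Delta=1.0000 Bond=-59.1500
V0=39.8500

Since d<R<u, set p* = (R−d)/(u−d) = 0.8871; price each node as the discounted p*-expectation of its children.
Terminal payoffs: V(1,0)=-6.6300, V(1,1)=54.7500
(0,0): S=99.0000. Δ = (V_up−V_dn)/(S_up−S_dn) = (54.7500−-6.6300)/(125.7300−64.3500) = 1.0000. V = [p*·54.7500 + (1−p*)·-6.6300]/1.2 = 39.8500. B = V − Δ·S = -59.1500.
The time-0 hedge costs 39.8500, which is the no-arbitrage price.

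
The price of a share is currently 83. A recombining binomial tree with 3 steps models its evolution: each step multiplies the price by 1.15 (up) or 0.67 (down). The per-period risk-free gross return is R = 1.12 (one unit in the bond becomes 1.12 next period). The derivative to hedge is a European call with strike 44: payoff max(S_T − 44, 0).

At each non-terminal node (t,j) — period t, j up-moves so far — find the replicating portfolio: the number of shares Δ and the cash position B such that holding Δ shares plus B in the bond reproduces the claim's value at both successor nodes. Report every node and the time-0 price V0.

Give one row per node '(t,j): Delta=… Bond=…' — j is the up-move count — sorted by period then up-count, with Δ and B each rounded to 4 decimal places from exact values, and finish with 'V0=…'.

(0,0): Delta=0.9959 Bond=-30.9657
(1,0): Delta=0.9265 Bond=-30.8206
(1,1): Delta=0.9986 Bond=-34.9390
(2,0): Delta=0.0000 Bond=0.0000
(2,1): Delta=0.9625 Bond=-36.8204
(2,2): Delta=1.0000 Bond=-39.2857
V0=51.6940

Since d<R<u, set p* = (R−d)/(u−d) = 0.9375; price each node as the discounted p*-expectation of its children.
Payoff layer (t=3): V(3,0)=0.0000, V(3,1)=0.0000, V(3,2)=29.5442, V(3,3)=82.2326
  t=2,j=0: stock 37.2587 → up 42.8475 (V=0.0000), down 24.9633 (V=0.0000). Price 0.0000; hedge Δ=0.0000, bond B=0.0000.
  t=2,j=1: stock 63.9515 → up 73.5442 (V=29.5442), down 42.8475 (V=0.0000). Price 24.7301; hedge Δ=0.9625, bond B=-36.8204.
  t=2,j=2: stock 109.7675 → up 126.2326 (V=82.2326), down 73.5442 (V=29.5442). Price 70.4818; hedge Δ=1.0000, bond B=-39.2857.
  t=1,j=0: stock 55.6100 → up 63.9515 (V=24.7301), down 37.2587 (V=0.0000). Price 20.7004; hedge Δ=0.9265, bond B=-30.8206.
  t=1,j=1: stock 95.4500 → up 109.7675 (V=70.4818), down 63.9515 (V=24.7301). Price 60.3771; hedge Δ=0.9986, bond B=-34.9390.
  t=0,j=0: stock 83.0000 → up 95.4500 (V=60.3771), down 55.6100 (V=20.7004). Price 51.6940; hedge Δ=0.9959, bond B=-30.9657.
Self-financing check: at every node Δ·S+B equals the discounted successor values.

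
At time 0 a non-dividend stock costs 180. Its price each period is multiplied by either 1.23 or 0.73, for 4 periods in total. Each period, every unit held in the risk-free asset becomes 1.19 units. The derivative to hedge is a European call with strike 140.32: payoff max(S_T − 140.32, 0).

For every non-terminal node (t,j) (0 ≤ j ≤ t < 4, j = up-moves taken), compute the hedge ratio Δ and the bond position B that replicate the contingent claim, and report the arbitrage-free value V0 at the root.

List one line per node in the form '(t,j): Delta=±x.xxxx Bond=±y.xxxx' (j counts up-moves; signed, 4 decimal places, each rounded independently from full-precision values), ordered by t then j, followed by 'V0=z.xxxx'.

(0,0): Delta=0.9936 Bond=-68.7631
(1,0): Delta=0.9119 Bond=-71.0903
(1,1): Delta=0.9978 Bond=-82.7618
(2,0): Delta=0.0774 Bond=-4.5533
(2,1): Delta=0.9549 Bond=-91.5579
(2,2): Delta=1.0000 Bond=-99.0890
(3,0): Delta=0.0000 Bond=0.0000
(3,1): Delta=0.0814 Bond=-5.8896
(3,2): Delta=1.0000 Bond=-117.9160
(3,3): Delta=1.0000 Bond=-117.9160
V0=110.0795

Under the risk-neutral measure, an up-move has probability p* = (R−d)/(u−d) = 0.9200 and values discount at R = 1.19.
At expiry t=4: V(4,0)=0.0000, V(4,1)=0.0000, V(4,2)=4.8004, V(4,3)=104.1979, V(4,4)=271.6760
Node (3,0) S=70.0231: V=(p*·0.0000+(1−p*)·0.0000)/1.19=0.0000; Δ=(0.0000−0.0000)/(86.1284−51.1168)=0.0000; B=V−Δ·S=0.0000
Node (3,1) S=117.9841: V=(p*·4.8004+(1−p*)·0.0000)/1.19=3.7112; Δ=(4.8004−0.0000)/(145.1204−86.1284)=0.0814; B=V−Δ·S=-5.8896
Node (3,2) S=198.7951: V=(p*·104.1979+(1−p*)·4.8004)/1.19=80.8791; Δ=(104.1979−4.8004)/(244.5179−145.1204)=1.0000; B=V−Δ·S=-117.9160
Node (3,3) S=334.9561: V=(p*·271.6760+(1−p*)·104.1979)/1.19=217.0401; Δ=(271.6760−104.1979)/(411.9960−244.5179)=1.0000; B=V−Δ·S=-117.9160
Node (2,0) S=95.9220: V=(p*·3.7112+(1−p*)·0.0000)/1.19=2.8692; Δ=(3.7112−0.0000)/(117.9841−70.0231)=0.0774; B=V−Δ·S=-4.5533
Node (2,1) S=161.6220: V=(p*·80.8791+(1−p*)·3.7112)/1.19=62.7779; Δ=(80.8791−3.7112)/(198.7951−117.9841)=0.9549; B=V−Δ·S=-91.5579
Node (2,2) S=272.3220: V=(p*·217.0401+(1−p*)·80.8791)/1.19=173.2330; Δ=(217.0401−80.8791)/(334.9561−198.7951)=1.0000; B=V−Δ·S=-99.0890
Node (1,0) S=131.4000: V=(p*·62.7779+(1−p*)·2.8692)/1.19=48.7270; Δ=(62.7779−2.8692)/(161.6220−95.9220)=0.9119; B=V−Δ·S=-71.0903
Node (1,1) S=221.4000: V=(p*·173.2330+(1−p*)·62.7779)/1.19=138.1484; Δ=(173.2330−62.7779)/(272.3220−161.6220)=0.9978; B=V−Δ·S=-82.7618
Node (0,0) S=180.0000: V=(p*·138.1484+(1−p*)·48.7270)/1.19=110.0795; Δ=(138.1484−48.7270)/(221.4000−131.4000)=0.9936; B=V−Δ·S=-68.7631
Self-financing check: at every node Δ·S+B equals the discounted successor values.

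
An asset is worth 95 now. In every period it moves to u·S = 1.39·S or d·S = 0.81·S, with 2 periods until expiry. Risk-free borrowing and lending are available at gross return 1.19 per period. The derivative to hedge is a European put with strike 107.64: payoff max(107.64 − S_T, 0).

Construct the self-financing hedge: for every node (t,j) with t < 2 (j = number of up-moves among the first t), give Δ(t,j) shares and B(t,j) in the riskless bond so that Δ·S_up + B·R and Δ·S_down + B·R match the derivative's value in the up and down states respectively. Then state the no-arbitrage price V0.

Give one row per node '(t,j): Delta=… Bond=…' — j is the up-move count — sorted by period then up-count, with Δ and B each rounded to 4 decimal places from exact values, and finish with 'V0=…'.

(0,0): Delta=-0.2415 Bond=26.9643
(1,0): Delta=-1.0000 Bond=90.4538
(1,1): Delta=-0.0089 Bond=1.3685
V0=4.0214

Since d<R<u, set p* = (R−d)/(u−d) = 0.6552; price each node as the discounted p*-expectation of its children.
Terminal payoffs: V(2,0)=45.3105, V(2,1)=0.6795, V(2,2)=0.0000
  t=1,j=0: stock 76.9500 → up 106.9605 (V=0.6795), down 62.3295 (V=45.3105). Price 13.5038; hedge Δ=-1.0000, bond B=90.4538.
  t=1,j=1: stock 132.0500 → up 183.5495 (V=0.0000), down 106.9605 (V=0.6795). Price 0.1969; hedge Δ=-0.0089, bond B=1.3685.
  t=0,j=0: stock 95.0000 → up 132.0500 (V=0.1969), down 76.9500 (V=13.5038). Price 4.0214; hedge Δ=-0.2415, bond B=26.9643.
Each (Δ,B) replicates both successor values, so the strategy is self-financing and V0 is arbitrage-free.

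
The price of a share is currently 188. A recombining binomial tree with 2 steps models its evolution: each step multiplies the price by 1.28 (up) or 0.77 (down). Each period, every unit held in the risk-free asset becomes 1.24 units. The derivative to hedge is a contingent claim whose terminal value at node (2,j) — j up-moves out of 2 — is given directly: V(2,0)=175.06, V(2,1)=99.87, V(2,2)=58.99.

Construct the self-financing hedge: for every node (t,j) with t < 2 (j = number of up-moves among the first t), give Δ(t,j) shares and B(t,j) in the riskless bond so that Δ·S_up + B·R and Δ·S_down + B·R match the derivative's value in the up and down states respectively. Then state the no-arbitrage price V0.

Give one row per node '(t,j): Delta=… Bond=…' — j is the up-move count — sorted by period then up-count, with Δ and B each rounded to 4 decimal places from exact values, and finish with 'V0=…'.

(0,0): Delta=-0.3665 Bond=111.5706
(1,0): Delta=-1.0185 Bond=232.7275
(1,1): Delta=-0.3331 Bond=130.3151
V0=42.6727

The replicating-portfolio and risk-neutral prices coincide; use p* = (1.24−0.77)/(1.28−0.77) = 0.9216 for the latter.
Payoff layer (t=2): V(2,0)=175.0600, V(2,1)=99.8700, V(2,2)=58.9900
Node (1,0) S=144.7600: V=(p*·99.8700+(1−p*)·175.0600)/1.24=85.2962; Δ=(99.8700−175.0600)/(185.2928−111.4652)=-1.0185; B=V−Δ·S=232.7275
Node (1,1) S=240.6400: V=(p*·58.9900+(1−p*)·99.8700)/1.24=50.1583; Δ=(58.9900−99.8700)/(308.0192−185.2928)=-0.3331; B=V−Δ·S=130.3151
Node (0,0) S=188.0000: V=(p*·50.1583+(1−p*)·85.2962)/1.24=42.6727; Δ=(50.1583−85.2962)/(240.6400−144.7600)=-0.3665; B=V−Δ·S=111.5706
Self-financing check: at every node Δ·S+B equals the discounted successor values.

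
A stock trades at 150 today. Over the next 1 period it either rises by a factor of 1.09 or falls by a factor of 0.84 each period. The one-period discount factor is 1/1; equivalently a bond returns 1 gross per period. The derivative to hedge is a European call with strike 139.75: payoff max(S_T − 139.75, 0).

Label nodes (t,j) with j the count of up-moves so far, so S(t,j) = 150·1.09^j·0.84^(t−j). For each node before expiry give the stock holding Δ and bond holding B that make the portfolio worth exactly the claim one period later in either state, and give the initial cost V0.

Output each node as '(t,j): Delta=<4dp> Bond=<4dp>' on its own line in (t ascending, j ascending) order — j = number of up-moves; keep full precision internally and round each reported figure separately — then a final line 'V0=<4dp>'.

The replicating-portfolio and risk-neutral prices coincide; use p* = (1−0.84)/(1.09−0.84) = 0.6400 for the latter.
Payoff layer (t=1): V(1,0)=0.0000, V(1,1)=23.7500
(0,0): S=150.0000. Δ = (V_up−V_dn)/(S_up−S_dn) = (23.7500−0.0000)/(163.5000−126.0000) = 0.6333. V = [p*·23.7500 + (1−p*)·0.0000]/1 = 15.2000. B = V − Δ·S = -79.8000.
Check: Δ(0,0)·S0 + B(0,0) = 15.2000 = V0.

(0,0): Delta=0.6333 Bond=-79.8000
V0=15.2000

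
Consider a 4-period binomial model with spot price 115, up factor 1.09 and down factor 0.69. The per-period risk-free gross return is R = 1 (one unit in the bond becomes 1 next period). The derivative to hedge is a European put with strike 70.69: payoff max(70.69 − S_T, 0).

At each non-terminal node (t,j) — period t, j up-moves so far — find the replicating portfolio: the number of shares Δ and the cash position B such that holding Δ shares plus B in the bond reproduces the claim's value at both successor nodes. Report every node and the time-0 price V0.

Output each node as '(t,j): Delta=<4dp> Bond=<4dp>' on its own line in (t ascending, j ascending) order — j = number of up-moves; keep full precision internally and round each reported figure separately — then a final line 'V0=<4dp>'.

(0,0): Delta=-0.1145 Bond=15.3563
(1,0): Delta=-0.3931 Bond=37.4624
(1,1): Delta=-0.0633 Bond=8.9384
(2,0): Delta=-1.0000 Bond=70.6900
(2,1): Delta=-0.2816 Bond=27.8157
(2,2): Delta=-0.0232 Bond=3.4579
(3,0): Delta=-1.0000 Bond=70.6900
(3,1): Delta=-1.0000 Bond=70.6900
(3,2): Delta=-0.1496 Bond=15.3683
(3,3): Delta=0.0000 Bond=0.0000
V0=2.1854

No-arbitrage ⇒ martingale measure with p* = (R−d)/(u−d) = 0.7750.
Payoff layer (t=4): V(4,0)=44.6228, V(4,1)=29.5114, V(4,2)=5.6397, V(4,3)=0.0000, V(4,4)=0.0000
  t=3,j=0: stock 37.7785 → up 41.1786 (V=29.5114), down 26.0672 (V=44.6228). Price 32.9115; hedge Δ=-1.0000, bond B=70.6900.
  t=3,j=1: stock 59.6791 → up 65.0503 (V=5.6397), down 41.1786 (V=29.5114). Price 11.0109; hedge Δ=-1.0000, bond B=70.6900.
  t=3,j=2: stock 94.2757 → up 102.7606 (V=0.0000), down 65.0503 (V=5.6397). Price 1.2689; hedge Δ=-0.1496, bond B=15.3683.
  t=3,j=3: stock 148.9283 → up 162.3319 (V=0.0000), down 102.7606 (V=0.0000). Price 0.0000; hedge Δ=0.0000, bond B=0.0000.
  t=2,j=0: stock 54.7515 → up 59.6791 (V=11.0109), down 37.7785 (V=32.9115). Price 15.9385; hedge Δ=-1.0000, bond B=70.6900.
  t=2,j=1: stock 86.4915 → up 94.2757 (V=1.2689), down 59.6791 (V=11.0109). Price 3.4609; hedge Δ=-0.2816, bond B=27.8157.
  t=2,j=2: stock 136.6315 → up 148.9283 (V=0.0000), down 94.2757 (V=1.2689). Price 0.2855; hedge Δ=-0.0232, bond B=3.4579.
  t=1,j=0: stock 79.3500 → up 86.4915 (V=3.4609), down 54.7515 (V=15.9385). Price 6.2683; hedge Δ=-0.3931, bond B=37.4624.
  t=1,j=1: stock 125.3500 → up 136.6315 (V=0.2855), down 86.4915 (V=3.4609). Price 1.0000; hedge Δ=-0.0633, bond B=8.9384.
  t=0,j=0: stock 115.0000 → up 125.3500 (V=1.0000), down 79.3500 (V=6.2683). Price 2.1854; hedge Δ=-0.1145, bond B=15.3563.
Root portfolio cost Δ·115+B reproduces V0=2.1854.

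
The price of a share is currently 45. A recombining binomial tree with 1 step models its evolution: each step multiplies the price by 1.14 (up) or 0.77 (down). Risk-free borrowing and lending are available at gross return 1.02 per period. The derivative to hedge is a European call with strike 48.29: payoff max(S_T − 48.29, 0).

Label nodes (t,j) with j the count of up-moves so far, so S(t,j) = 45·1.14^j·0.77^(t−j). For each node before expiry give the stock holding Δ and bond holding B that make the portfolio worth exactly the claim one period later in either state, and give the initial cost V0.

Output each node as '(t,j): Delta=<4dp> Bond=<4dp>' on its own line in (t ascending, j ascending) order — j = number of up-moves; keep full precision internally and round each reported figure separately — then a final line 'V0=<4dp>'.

(0,0): Delta=0.1808 Bond=-6.1412
V0=1.9939

Since d<R<u, set p* = (R−d)/(u−d) = 0.6757; price each node as the discounted p*-expectation of its children.
Terminal payoffs: V(1,0)=0.0000, V(1,1)=3.0100
  t=0,j=0: stock 45.0000 → up 51.3000 (V=3.0100), down 34.6500 (V=0.0000). Price 1.9939; hedge Δ=0.1808, bond B=-6.1412.
Self-financing check: at every node Δ·S+B equals the discounted successor values.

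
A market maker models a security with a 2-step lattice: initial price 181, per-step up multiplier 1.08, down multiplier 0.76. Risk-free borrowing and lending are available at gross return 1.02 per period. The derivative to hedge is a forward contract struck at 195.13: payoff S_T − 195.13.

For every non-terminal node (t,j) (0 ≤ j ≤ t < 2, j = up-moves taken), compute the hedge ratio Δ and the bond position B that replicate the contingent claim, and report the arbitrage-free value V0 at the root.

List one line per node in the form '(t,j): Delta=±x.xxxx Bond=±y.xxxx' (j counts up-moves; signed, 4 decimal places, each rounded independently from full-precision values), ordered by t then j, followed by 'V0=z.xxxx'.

The replicating-portfolio and risk-neutral prices coincide; use p* = (1.02−0.76)/(1.08−0.76) = 0.8125 for the latter.
At expiry t=2: V(2,0)=-90.5844, V(2,1)=-46.5652, V(2,2)=15.9884
Node (1,0) S=137.5600: V=(p*·-46.5652+(1−p*)·-90.5844)/1.02=-53.7439; Δ=(-46.5652−-90.5844)/(148.5648−104.5456)=1.0000; B=V−Δ·S=-191.3039
Node (1,1) S=195.4800: V=(p*·15.9884+(1−p*)·-46.5652)/1.02=4.1761; Δ=(15.9884−-46.5652)/(211.1184−148.5648)=1.0000; B=V−Δ·S=-191.3039
Node (0,0) S=181.0000: V=(p*·4.1761+(1−p*)·-53.7439)/1.02=-6.5529; Δ=(4.1761−-53.7439)/(195.4800−137.5600)=1.0000; B=V−Δ·S=-187.5529
Root portfolio cost Δ·181+B reproduces V0=-6.5529.

(0,0): Delta=1.0000 Bond=-187.5529
(1,0): Delta=1.0000 Bond=-191.3039
(1,1): Delta=1.0000 Bond=-191.3039
V0=-6.5529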